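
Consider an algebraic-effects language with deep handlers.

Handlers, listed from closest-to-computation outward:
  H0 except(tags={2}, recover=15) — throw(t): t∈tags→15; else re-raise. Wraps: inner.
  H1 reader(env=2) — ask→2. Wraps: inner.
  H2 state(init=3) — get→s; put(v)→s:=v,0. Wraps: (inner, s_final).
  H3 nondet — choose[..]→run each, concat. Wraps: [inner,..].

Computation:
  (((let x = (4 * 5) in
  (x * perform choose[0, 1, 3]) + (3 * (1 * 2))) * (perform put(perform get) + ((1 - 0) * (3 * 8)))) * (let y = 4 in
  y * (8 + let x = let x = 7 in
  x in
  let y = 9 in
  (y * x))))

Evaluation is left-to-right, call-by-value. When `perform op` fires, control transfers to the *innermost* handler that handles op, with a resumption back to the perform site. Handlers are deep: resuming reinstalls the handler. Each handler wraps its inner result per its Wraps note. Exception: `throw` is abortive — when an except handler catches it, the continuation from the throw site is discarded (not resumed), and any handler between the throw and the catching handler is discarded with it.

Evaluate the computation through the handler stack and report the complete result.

Answer: [(40896, 3), (177216, 3), (449856, 3)]

Step-by-step:
choose[0, 1, 3] @ H3
  branch[0] choose=0:
    get @ H2 ⇒ 3
    put(3) @ H2 ⇒ s:=3
    H0 returns 40896
    H1 returns 40896
    H2 returns (40896, 3)
    H3 returns [(40896, 3)]
  branch[1] choose=1:
    get @ H2 ⇒ 3
    put(3) @ H2 ⇒ s:=3
    H0 returns 177216
    H1 returns 177216
    H2 returns (177216, 3)
    H3 returns [(177216, 3)]
  branch[2] choose=3:
    get @ H2 ⇒ 3
    put(3) @ H2 ⇒ s:=3
    H0 returns 449856
    H1 returns 449856
    H2 returns (449856, 3)
    H3 returns [(449856, 3)]
= [(40896, 3), (177216, 3), (449856, 3)]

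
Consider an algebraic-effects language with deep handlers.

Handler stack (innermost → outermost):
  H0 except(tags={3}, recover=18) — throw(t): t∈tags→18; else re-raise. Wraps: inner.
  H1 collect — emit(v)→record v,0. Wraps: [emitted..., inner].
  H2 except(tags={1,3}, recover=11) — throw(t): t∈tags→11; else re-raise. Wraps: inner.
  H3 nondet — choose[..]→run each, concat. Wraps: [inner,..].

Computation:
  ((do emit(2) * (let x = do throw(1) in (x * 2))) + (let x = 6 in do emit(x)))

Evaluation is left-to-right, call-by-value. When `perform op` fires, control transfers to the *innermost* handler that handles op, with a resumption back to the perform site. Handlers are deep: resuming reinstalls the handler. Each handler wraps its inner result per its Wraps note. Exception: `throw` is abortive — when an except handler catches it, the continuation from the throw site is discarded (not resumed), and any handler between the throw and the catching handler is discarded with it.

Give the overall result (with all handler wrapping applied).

Answer: [11]

Evaluation trace:
emit(2) @ H1 ⇒ out+=2
throw(1) @ H0 re-raised
throw(1) @ H2 caught ⇒ 11
H3 returns [11]
= [11]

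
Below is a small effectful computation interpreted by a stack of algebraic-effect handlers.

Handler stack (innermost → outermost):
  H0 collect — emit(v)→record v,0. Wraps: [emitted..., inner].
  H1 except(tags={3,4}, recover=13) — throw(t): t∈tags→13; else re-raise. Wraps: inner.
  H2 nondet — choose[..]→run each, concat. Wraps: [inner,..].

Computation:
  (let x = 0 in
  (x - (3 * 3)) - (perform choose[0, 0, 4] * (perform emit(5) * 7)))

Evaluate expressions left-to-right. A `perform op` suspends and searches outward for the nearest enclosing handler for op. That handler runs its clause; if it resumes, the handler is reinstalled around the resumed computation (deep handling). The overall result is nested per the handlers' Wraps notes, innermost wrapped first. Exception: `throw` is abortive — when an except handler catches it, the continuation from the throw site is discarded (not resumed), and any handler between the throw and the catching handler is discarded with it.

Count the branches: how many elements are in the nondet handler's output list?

Working:
choose[0, 0, 4] @ H2
  branch[0] choose=0:
    emit(5) @ H0 ⇒ out+=5
    H0 returns [5, -9]
    H1 returns [5, -9]
    H2 returns [[5, -9]]
  branch[1] choose=0:
    emit(5) @ H0 ⇒ out+=5
    H0 returns [5, -9]
    H1 returns [5, -9]
    H2 returns [[5, -9]]
  branch[2] choose=4:
    emit(5) @ H0 ⇒ out+=5
    H0 returns [5, -9]
    H1 returns [5, -9]
    H2 returns [[5, -9]]
= [[5, -9], [5, -9], [5, -9]]

Answer: 3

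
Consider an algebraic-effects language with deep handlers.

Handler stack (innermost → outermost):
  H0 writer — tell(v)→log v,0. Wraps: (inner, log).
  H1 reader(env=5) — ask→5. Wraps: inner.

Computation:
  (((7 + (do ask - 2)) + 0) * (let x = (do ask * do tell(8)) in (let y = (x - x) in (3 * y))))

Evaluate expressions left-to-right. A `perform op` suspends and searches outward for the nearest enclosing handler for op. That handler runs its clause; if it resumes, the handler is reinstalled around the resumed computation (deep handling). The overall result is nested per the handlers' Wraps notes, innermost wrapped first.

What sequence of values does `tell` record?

Evaluation trace:
ask @ H1 ⇒ 5
ask @ H1 ⇒ 5
tell(8) @ H0 ⇒ log+=8
H0 returns (0, (8))
H1 returns (0, (8))
= (0, (8))

Answer: (8)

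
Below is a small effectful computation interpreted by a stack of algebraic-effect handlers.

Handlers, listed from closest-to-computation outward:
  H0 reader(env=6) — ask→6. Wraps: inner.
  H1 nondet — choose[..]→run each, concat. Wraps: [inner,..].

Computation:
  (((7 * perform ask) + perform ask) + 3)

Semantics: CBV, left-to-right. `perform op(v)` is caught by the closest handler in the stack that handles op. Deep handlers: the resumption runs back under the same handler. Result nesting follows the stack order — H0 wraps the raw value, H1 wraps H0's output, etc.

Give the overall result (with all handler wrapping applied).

Step-by-step:
ask @ H0 ⇒ 6
ask @ H0 ⇒ 6
H0 returns 51
H1 returns [51]
= [51]

Answer: [51]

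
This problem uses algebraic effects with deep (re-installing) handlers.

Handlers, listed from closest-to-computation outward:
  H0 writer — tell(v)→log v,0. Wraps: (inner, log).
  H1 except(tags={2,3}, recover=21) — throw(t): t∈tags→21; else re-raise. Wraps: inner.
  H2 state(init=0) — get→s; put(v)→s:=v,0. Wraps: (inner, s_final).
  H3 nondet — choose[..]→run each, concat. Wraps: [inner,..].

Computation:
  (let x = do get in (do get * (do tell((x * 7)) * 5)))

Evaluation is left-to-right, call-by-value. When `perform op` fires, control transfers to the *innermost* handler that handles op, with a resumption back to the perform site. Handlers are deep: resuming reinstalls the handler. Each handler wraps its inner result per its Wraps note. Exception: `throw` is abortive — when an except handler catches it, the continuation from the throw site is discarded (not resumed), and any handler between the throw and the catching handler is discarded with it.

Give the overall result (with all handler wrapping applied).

Answer: [((0, (0)), 0)]

Step-by-step:
get @ H2 ⇒ 0
get @ H2 ⇒ 0
tell(0) @ H0 ⇒ log+=0
H0 returns (0, (0))
H1 returns (0, (0))
H2 returns ((0, (0)), 0)
H3 returns [((0, (0)), 0)]
= [((0, (0)), 0)]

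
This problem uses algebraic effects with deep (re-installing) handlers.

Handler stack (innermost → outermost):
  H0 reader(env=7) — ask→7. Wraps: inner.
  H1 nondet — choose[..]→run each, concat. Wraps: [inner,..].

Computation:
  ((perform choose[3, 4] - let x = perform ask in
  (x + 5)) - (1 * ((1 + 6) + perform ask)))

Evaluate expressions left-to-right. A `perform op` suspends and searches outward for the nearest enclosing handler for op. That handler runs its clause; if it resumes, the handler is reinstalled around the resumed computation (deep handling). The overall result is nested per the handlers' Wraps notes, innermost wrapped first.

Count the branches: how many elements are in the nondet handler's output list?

Answer: 2

Working:
choose[3, 4] @ H1
  branch[0] choose=3:
    ask @ H0 ⇒ 7
    ask @ H0 ⇒ 7
    H0 returns -23
    H1 returns [-23]
  branch[1] choose=4:
    ask @ H0 ⇒ 7
    ask @ H0 ⇒ 7
    H0 returns -22
    H1 returns [-22]
= [-23, -22]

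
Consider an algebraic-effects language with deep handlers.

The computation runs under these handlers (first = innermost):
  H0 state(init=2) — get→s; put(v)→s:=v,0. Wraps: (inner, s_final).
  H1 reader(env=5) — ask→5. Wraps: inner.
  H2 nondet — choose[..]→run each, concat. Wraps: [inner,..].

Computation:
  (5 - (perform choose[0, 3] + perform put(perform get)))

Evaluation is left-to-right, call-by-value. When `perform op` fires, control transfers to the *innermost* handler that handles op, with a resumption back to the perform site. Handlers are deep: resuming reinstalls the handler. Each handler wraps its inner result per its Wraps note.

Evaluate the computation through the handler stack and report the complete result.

Answer: [(5, 2), (2, 2)]

Evaluation trace:
choose[0, 3] @ H2
  branch[0] choose=0:
    get @ H0 ⇒ 2
    put(2) @ H0 ⇒ s:=2
    H0 returns (5, 2)
    H1 returns (5, 2)
    H2 returns [(5, 2)]
  branch[1] choose=3:
    get @ H0 ⇒ 2
    put(2) @ H0 ⇒ s:=2
    H0 returns (2, 2)
    H1 returns (2, 2)
    H2 returns [(2, 2)]
= [(5, 2), (2, 2)]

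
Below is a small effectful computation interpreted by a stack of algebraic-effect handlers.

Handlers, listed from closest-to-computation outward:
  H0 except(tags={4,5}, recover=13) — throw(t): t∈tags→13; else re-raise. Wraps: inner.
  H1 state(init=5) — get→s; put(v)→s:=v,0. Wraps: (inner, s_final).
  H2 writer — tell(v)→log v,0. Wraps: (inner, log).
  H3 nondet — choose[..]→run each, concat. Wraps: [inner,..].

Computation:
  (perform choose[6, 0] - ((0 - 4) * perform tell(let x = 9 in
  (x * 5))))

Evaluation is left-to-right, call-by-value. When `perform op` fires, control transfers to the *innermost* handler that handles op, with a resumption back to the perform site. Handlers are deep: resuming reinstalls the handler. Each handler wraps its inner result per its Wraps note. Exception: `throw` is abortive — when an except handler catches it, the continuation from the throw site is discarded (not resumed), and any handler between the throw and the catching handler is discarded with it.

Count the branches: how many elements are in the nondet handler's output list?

Answer: 2

Working:
choose[6, 0] @ H3
  branch[0] choose=6:
    tell(45) @ H2 ⇒ log+=45
    H0 returns 6
    H1 returns (6, 5)
    H2 returns ((6, 5), (45))
    H3 returns [((6, 5), (45))]
  branch[1] choose=0:
    tell(45) @ H2 ⇒ log+=45
    H0 returns 0
    H1 returns (0, 5)
    H2 returns ((0, 5), (45))
    H3 returns [((0, 5), (45))]
= [((6, 5), (45)), ((0, 5), (45))]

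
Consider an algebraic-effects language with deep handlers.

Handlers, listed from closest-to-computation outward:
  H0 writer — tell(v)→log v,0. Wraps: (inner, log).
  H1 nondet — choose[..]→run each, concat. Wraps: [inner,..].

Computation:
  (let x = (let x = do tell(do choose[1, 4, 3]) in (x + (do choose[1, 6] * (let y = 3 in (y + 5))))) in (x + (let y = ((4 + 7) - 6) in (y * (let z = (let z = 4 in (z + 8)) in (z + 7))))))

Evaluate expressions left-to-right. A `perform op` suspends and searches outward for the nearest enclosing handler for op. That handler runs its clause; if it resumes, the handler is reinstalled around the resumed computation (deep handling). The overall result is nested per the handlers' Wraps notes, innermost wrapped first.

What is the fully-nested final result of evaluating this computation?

Step-by-step:
choose[1, 4, 3] @ H1
  branch[0] choose=1:
    tell(1) @ H0 ⇒ log+=1
    choose[1, 6] @ H1
      branch[0] choose=1:
        H0 returns (103, (1))
        H1 returns [(103, (1))]
      branch[1] choose=6:
        H0 returns (143, (1))
        H1 returns [(143, (1))]
  branch[1] choose=4:
    tell(4) @ H0 ⇒ log+=4
    choose[1, 6] @ H1
      branch[0] choose=1:
        H0 returns (103, (4))
        H1 returns [(103, (4))]
      branch[1] choose=6:
        H0 returns (143, (4))
        H1 returns [(143, (4))]
  branch[2] choose=3:
    tell(3) @ H0 ⇒ log+=3
    choose[1, 6] @ H1
      branch[0] choose=1:
        H0 returns (103, (3))
        H1 returns [(103, (3))]
      branch[1] choose=6:
        H0 returns (143, (3))
        H1 returns [(143, (3))]
= [(103, (1)), (143, (1)), (103, (4)), (143, (4)), (103, (3)), (143, (3))]

Answer: [(103, (1)), (143, (1)), (103, (4)), (143, (4)), (103, (3)), (143, (3))]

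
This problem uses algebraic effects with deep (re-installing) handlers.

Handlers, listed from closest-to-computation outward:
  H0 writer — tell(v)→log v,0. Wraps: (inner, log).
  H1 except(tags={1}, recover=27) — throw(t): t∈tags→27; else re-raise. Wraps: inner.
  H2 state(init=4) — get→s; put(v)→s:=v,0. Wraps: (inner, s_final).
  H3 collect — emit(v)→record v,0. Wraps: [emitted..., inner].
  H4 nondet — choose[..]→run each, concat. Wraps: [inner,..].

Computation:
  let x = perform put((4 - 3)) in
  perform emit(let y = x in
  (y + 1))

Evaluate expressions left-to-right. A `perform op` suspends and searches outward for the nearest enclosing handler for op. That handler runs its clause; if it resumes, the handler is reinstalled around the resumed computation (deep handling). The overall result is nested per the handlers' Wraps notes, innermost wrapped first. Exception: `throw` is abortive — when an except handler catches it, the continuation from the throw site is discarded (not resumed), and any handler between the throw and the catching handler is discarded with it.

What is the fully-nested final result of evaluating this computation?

Answer: [[1, ((0, ()), 1)]]

Working:
put(1) @ H2 ⇒ s:=1
emit(1) @ H3 ⇒ out+=1
H0 returns (0, ())
H1 returns (0, ())
H2 returns ((0, ()), 1)
H3 returns [1, ((0, ()), 1)]
H4 returns [[1, ((0, ()), 1)]]
= [[1, ((0, ()), 1)]]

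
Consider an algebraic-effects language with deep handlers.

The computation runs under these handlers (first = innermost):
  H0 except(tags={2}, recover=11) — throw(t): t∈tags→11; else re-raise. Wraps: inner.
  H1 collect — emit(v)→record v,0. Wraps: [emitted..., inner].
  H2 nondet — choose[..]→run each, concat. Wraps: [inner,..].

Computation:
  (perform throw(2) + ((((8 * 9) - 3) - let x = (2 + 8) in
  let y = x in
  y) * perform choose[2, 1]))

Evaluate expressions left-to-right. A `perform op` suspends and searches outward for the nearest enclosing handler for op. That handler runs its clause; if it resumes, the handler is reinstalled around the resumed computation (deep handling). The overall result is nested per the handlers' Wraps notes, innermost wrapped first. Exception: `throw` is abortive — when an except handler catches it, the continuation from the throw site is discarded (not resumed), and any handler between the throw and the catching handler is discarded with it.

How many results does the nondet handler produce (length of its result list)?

Evaluation trace:
throw(2) @ H0 caught ⇒ 11
H1 returns [11]
H2 returns [[11]]
= [[11]]

Answer: 1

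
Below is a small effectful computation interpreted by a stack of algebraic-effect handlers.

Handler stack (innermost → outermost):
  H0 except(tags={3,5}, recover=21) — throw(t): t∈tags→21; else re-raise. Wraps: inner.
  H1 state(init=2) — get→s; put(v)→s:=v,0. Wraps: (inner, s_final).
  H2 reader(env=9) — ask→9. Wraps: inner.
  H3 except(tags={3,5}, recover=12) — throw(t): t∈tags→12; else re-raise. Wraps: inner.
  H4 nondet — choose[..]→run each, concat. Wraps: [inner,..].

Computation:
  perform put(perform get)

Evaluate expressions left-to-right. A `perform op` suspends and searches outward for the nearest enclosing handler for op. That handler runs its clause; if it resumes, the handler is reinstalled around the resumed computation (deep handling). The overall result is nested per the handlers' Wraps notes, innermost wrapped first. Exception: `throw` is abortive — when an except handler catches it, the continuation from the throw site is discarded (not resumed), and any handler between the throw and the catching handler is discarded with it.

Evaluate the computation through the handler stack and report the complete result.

Step-by-step:
get @ H1 ⇒ 2
put(2) @ H1 ⇒ s:=2
H0 returns 0
H1 returns (0, 2)
H2 returns (0, 2)
H3 returns (0, 2)
H4 returns [(0, 2)]
= [(0, 2)]

Answer: [(0, 2)]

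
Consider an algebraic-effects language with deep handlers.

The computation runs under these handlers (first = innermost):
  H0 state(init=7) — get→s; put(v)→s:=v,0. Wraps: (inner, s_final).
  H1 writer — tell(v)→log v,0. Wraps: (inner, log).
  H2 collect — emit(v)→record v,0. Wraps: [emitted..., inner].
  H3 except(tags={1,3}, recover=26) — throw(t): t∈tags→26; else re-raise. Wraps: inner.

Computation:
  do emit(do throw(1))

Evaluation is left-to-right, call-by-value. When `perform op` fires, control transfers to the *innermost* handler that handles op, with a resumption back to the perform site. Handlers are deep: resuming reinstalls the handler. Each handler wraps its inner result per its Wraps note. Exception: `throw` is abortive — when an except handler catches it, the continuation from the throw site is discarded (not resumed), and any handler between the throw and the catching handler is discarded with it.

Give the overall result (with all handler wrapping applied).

Working:
throw(1) @ H3 caught ⇒ 26
= 26

Answer: 26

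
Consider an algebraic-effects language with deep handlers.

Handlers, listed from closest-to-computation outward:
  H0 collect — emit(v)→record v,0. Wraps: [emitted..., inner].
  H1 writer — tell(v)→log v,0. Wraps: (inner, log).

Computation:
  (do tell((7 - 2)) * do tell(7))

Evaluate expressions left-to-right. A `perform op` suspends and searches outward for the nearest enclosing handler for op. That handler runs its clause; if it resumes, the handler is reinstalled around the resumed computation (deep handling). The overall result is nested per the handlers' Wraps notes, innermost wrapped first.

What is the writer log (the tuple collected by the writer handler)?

Answer: (5, 7)

Evaluation trace:
tell(5) @ H1 ⇒ log+=5
tell(7) @ H1 ⇒ log+=7
H0 returns [0]
H1 returns ([0], (5, 7))
= ([0], (5, 7))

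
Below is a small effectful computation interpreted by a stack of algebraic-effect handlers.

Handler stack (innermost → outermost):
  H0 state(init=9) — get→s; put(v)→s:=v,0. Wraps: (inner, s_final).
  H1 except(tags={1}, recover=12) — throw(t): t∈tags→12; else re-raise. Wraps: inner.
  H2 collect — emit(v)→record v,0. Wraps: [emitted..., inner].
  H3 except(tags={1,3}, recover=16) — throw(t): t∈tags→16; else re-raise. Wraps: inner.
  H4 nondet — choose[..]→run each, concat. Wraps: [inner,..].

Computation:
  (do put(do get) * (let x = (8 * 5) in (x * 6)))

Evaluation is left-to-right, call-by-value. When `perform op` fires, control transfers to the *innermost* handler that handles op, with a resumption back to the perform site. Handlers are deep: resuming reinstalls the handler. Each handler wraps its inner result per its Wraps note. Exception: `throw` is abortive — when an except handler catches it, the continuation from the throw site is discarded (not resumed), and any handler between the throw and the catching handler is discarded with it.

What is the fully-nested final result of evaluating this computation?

Evaluation trace:
get @ H0 ⇒ 9
put(9) @ H0 ⇒ s:=9
H0 returns (0, 9)
H1 returns (0, 9)
H2 returns [(0, 9)]
H3 returns [(0, 9)]
H4 returns [[(0, 9)]]
= [[(0, 9)]]

Answer: [[(0, 9)]]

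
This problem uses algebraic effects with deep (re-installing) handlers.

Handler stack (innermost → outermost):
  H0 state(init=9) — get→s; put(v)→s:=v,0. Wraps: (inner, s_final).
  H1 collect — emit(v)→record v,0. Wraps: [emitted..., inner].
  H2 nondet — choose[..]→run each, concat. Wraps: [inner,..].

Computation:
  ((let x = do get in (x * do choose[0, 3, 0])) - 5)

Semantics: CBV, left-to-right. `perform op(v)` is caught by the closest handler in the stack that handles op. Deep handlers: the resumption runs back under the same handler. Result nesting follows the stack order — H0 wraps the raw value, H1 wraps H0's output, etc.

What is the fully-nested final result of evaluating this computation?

Step-by-step:
get @ H0 ⇒ 9
choose[0, 3, 0] @ H2
  branch[0] choose=0:
    H0 returns (-5, 9)
    H1 returns [(-5, 9)]
    H2 returns [[(-5, 9)]]
  branch[1] choose=3:
    H0 returns (22, 9)
    H1 returns [(22, 9)]
    H2 returns [[(22, 9)]]
  branch[2] choose=0:
    H0 returns (-5, 9)
    H1 returns [(-5, 9)]
    H2 returns [[(-5, 9)]]
= [[(-5, 9)], [(22, 9)], [(-5, 9)]]

Answer: [[(-5, 9)], [(22, 9)], [(-5, 9)]]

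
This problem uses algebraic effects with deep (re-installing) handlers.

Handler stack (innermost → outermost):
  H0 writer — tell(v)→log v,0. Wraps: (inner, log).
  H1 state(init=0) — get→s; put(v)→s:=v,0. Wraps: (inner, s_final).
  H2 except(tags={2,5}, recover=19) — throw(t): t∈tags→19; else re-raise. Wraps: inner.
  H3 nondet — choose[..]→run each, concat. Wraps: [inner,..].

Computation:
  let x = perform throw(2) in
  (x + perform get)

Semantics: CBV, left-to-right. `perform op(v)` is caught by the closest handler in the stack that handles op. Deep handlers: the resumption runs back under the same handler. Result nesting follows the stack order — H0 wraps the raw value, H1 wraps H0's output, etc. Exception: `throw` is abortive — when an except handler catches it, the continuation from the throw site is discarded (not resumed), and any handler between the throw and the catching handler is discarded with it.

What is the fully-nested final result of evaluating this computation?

Answer: [19]

Evaluation trace:
throw(2) @ H2 caught ⇒ 19
H3 returns [19]
= [19]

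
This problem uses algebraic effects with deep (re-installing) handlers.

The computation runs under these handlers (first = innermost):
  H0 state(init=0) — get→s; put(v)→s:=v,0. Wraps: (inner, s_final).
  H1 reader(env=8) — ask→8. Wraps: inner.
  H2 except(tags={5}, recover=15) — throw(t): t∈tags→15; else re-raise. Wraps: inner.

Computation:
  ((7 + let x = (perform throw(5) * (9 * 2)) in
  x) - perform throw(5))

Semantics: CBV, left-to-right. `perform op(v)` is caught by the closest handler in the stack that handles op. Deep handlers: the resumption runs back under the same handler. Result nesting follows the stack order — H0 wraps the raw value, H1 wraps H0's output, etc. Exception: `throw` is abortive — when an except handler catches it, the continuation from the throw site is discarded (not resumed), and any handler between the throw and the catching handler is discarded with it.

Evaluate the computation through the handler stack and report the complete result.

Answer: 15

Evaluation trace:
throw(5) @ H2 caught ⇒ 15
= 15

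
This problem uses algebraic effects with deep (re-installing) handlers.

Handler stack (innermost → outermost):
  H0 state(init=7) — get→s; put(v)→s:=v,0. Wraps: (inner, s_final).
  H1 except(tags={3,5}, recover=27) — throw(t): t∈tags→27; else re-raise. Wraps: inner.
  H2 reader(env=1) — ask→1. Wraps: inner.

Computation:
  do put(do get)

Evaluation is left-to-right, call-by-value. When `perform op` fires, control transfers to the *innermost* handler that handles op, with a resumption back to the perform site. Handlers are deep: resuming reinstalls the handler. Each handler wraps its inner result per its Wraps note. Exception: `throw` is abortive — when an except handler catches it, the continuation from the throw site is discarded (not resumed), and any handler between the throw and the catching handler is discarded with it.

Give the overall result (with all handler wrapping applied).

Answer: (0, 7)

Working:
get @ H0 ⇒ 7
put(7) @ H0 ⇒ s:=7
H0 returns (0, 7)
H1 returns (0, 7)
H2 returns (0, 7)
= (0, 7)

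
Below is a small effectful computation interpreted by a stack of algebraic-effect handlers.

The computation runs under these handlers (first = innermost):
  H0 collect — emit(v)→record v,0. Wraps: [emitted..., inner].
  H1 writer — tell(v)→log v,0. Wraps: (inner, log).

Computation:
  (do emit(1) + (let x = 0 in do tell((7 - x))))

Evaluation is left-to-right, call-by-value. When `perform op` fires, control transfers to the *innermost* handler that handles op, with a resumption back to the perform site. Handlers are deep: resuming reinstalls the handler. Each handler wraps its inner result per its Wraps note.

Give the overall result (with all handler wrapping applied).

Working:
emit(1) @ H0 ⇒ out+=1
tell(7) @ H1 ⇒ log+=7
H0 returns [1, 0]
H1 returns ([1, 0], (7))
= ([1, 0], (7))

Answer: ([1, 0], (7))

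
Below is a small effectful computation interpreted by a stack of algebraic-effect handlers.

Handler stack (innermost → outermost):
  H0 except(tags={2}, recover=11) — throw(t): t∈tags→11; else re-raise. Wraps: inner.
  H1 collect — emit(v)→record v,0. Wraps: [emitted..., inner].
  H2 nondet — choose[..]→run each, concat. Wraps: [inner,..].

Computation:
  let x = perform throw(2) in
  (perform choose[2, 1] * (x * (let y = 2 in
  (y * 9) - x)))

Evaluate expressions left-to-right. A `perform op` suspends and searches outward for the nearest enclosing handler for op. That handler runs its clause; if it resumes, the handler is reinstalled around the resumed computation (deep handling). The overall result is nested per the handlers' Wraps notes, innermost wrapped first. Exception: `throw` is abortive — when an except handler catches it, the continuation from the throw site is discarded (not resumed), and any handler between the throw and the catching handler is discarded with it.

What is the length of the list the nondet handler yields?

Answer: 1

Working:
throw(2) @ H0 caught ⇒ 11
H1 returns [11]
H2 returns [[11]]
= [[11]]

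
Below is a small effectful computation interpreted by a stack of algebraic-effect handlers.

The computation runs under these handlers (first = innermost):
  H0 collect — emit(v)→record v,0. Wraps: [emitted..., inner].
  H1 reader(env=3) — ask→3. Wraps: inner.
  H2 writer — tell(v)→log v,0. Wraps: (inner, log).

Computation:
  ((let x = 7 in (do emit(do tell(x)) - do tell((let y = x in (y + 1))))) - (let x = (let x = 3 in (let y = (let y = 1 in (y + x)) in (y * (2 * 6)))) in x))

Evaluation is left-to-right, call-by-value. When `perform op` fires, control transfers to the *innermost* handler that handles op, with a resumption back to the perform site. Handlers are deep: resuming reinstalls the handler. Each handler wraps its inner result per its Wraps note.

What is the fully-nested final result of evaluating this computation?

Answer: ([0, -48], (7, 8))

Working:
tell(7) @ H2 ⇒ log+=7
emit(0) @ H0 ⇒ out+=0
tell(8) @ H2 ⇒ log+=8
H0 returns [0, -48]
H1 returns [0, -48]
H2 returns ([0, -48], (7, 8))
= ([0, -48], (7, 8))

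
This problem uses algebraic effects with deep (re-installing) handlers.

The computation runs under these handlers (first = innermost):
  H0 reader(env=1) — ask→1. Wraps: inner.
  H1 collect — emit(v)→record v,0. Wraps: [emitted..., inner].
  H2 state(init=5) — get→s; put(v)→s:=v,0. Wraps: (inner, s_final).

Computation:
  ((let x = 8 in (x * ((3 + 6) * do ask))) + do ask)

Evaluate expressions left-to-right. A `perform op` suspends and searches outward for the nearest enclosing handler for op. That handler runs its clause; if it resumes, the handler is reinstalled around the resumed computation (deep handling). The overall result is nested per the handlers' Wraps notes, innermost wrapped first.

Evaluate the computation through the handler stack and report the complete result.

Working:
ask @ H0 ⇒ 1
ask @ H0 ⇒ 1
H0 returns 73
H1 returns [73]
H2 returns ([73], 5)
= ([73], 5)

Answer: ([73], 5)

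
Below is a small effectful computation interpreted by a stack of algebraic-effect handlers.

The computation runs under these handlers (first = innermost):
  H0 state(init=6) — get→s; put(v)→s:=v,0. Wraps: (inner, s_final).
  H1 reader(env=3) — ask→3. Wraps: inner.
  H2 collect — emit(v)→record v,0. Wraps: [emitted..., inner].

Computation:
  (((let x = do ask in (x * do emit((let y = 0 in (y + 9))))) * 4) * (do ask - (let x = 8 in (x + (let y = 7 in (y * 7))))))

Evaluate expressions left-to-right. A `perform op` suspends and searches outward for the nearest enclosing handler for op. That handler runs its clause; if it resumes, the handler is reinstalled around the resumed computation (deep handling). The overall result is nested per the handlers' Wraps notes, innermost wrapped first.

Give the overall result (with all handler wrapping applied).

Working:
ask @ H1 ⇒ 3
emit(9) @ H2 ⇒ out+=9
ask @ H1 ⇒ 3
H0 returns (0, 6)
H1 returns (0, 6)
H2 returns [9, (0, 6)]
= [9, (0, 6)]

Answer: [9, (0, 6)]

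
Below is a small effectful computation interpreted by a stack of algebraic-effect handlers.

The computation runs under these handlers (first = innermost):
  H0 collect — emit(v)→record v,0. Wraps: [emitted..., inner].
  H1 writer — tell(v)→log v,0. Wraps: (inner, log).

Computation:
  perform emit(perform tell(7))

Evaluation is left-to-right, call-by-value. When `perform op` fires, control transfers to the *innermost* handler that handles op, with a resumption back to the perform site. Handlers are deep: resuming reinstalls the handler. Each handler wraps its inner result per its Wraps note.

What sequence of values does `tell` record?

Answer: (7)

Step-by-step:
tell(7) @ H1 ⇒ log+=7
emit(0) @ H0 ⇒ out+=0
H0 returns [0, 0]
H1 returns ([0, 0], (7))
= ([0, 0], (7))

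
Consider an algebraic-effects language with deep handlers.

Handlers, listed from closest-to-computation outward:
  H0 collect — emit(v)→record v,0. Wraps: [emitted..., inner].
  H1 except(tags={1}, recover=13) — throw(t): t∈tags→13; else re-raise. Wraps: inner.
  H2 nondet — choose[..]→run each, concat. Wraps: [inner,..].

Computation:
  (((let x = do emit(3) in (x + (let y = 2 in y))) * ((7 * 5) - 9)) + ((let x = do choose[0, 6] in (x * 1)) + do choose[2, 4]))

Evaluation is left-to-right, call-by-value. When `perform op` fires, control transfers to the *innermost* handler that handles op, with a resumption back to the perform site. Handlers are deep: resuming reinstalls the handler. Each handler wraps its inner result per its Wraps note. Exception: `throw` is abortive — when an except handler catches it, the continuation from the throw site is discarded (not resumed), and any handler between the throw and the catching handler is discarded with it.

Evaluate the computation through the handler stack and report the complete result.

Evaluation trace:
emit(3) @ H0 ⇒ out+=3
choose[0, 6] @ H2
  branch[0] choose=0:
    choose[2, 4] @ H2
      branch[0] choose=2:
        H0 returns [3, 54]
        H1 returns [3, 54]
        H2 returns [[3, 54]]
      branch[1] choose=4:
        H0 returns [3, 56]
        H1 returns [3, 56]
        H2 returns [[3, 56]]
  branch[1] choose=6:
    choose[2, 4] @ H2
      branch[0] choose=2:
        H0 returns [3, 60]
        H1 returns [3, 60]
        H2 returns [[3, 60]]
      branch[1] choose=4:
        H0 returns [3, 62]
        H1 returns [3, 62]
        H2 returns [[3, 62]]
= [[3, 54], [3, 56], [3, 60], [3, 62]]

Answer: [[3, 54], [3, 56], [3, 60], [3, 62]]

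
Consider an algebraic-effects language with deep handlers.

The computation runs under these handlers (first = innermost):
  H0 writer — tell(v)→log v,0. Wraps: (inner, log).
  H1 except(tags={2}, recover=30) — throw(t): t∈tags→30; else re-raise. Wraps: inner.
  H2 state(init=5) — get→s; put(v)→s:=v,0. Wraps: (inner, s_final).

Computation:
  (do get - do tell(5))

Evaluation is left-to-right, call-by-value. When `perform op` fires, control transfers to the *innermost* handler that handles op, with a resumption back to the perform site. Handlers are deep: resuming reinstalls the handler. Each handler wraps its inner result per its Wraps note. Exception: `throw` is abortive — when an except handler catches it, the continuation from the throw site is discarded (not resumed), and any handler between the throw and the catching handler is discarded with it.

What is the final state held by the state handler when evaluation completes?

Answer: 5

Working:
get @ H2 ⇒ 5
tell(5) @ H0 ⇒ log+=5
H0 returns (5, (5))
H1 returns (5, (5))
H2 returns ((5, (5)), 5)
= ((5, (5)), 5)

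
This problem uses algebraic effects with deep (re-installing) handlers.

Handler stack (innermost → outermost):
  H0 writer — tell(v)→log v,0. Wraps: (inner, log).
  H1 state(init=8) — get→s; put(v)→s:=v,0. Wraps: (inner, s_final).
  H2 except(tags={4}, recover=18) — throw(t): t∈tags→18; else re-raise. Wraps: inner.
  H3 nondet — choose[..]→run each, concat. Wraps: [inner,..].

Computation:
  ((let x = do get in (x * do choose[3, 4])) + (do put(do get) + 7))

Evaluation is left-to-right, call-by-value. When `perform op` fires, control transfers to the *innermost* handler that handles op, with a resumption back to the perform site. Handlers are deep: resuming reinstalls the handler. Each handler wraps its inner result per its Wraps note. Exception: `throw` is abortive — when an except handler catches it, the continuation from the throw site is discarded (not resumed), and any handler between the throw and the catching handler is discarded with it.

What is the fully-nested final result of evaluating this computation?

Answer: [((31, ()), 8), ((39, ()), 8)]

Working:
get @ H1 ⇒ 8
choose[3, 4] @ H3
  branch[0] choose=3:
    get @ H1 ⇒ 8
    put(8) @ H1 ⇒ s:=8
    H0 returns (31, ())
    H1 returns ((31, ()), 8)
    H2 returns ((31, ()), 8)
    H3 returns [((31, ()), 8)]
  branch[1] choose=4:
    get @ H1 ⇒ 8
    put(8) @ H1 ⇒ s:=8
    H0 returns (39, ())
    H1 returns ((39, ()), 8)
    H2 returns ((39, ()), 8)
    H3 returns [((39, ()), 8)]
= [((31, ()), 8), ((39, ()), 8)]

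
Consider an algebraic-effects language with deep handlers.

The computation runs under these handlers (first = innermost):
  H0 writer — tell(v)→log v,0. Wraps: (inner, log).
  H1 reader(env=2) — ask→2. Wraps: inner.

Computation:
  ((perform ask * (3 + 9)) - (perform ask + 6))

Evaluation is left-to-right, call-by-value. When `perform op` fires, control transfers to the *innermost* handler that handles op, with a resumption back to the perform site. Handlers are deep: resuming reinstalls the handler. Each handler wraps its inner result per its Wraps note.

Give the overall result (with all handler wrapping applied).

Answer: (16, ())

Step-by-step:
ask @ H1 ⇒ 2
ask @ H1 ⇒ 2
H0 returns (16, ())
H1 returns (16, ())
= (16, ())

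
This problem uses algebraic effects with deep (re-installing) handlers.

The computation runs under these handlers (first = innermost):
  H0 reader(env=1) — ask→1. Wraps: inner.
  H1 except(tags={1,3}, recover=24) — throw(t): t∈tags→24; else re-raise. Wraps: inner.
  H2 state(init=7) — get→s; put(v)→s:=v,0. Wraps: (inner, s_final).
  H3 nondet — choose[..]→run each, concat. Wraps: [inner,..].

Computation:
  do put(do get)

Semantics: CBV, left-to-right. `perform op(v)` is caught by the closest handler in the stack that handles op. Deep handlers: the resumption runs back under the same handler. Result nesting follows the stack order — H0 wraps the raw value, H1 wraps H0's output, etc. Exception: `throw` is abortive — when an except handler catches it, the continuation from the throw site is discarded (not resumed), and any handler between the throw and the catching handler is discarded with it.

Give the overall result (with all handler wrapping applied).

Answer: [(0, 7)]

Working:
get @ H2 ⇒ 7
put(7) @ H2 ⇒ s:=7
H0 returns 0
H1 returns 0
H2 returns (0, 7)
H3 returns [(0, 7)]
= [(0, 7)]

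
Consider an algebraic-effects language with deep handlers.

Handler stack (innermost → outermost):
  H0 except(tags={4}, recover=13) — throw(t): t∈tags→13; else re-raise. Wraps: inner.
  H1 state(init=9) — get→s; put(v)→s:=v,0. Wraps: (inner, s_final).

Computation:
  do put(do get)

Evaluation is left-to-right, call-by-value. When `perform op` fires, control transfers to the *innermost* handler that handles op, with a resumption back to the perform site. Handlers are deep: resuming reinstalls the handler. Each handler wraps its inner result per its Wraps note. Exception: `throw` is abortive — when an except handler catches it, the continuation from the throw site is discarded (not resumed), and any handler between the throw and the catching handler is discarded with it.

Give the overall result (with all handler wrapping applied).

Working:
get @ H1 ⇒ 9
put(9) @ H1 ⇒ s:=9
H0 returns 0
H1 returns (0, 9)
= (0, 9)

Answer: (0, 9)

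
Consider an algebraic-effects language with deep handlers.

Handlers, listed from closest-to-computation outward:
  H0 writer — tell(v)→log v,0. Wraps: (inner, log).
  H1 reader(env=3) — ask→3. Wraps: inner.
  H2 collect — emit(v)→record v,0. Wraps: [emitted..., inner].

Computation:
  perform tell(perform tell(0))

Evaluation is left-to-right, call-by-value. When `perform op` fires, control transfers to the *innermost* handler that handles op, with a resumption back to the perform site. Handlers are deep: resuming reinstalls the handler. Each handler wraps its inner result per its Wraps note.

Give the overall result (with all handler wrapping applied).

Evaluation trace:
tell(0) @ H0 ⇒ log+=0
tell(0) @ H0 ⇒ log+=0
H0 returns (0, (0, 0))
H1 returns (0, (0, 0))
H2 returns [(0, (0, 0))]
= [(0, (0, 0))]

Answer: [(0, (0, 0))]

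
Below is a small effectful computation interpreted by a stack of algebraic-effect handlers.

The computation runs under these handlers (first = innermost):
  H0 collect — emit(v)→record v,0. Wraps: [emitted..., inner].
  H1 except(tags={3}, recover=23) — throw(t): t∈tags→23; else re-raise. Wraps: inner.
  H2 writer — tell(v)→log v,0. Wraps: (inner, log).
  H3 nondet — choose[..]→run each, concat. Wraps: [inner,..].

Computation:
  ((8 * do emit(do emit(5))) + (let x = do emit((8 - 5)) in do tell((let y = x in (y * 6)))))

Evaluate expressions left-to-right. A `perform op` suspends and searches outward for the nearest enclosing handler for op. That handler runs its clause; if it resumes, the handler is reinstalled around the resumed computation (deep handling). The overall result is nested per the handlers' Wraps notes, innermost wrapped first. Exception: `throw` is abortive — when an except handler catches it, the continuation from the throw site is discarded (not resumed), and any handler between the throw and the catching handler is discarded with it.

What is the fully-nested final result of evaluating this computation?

Step-by-step:
emit(5) @ H0 ⇒ out+=5
emit(0) @ H0 ⇒ out+=0
emit(3) @ H0 ⇒ out+=3
tell(0) @ H2 ⇒ log+=0
H0 returns [5, 0, 3, 0]
H1 returns [5, 0, 3, 0]
H2 returns ([5, 0, 3, 0], (0))
H3 returns [([5, 0, 3, 0], (0))]
= [([5, 0, 3, 0], (0))]

Answer: [([5, 0, 3, 0], (0))]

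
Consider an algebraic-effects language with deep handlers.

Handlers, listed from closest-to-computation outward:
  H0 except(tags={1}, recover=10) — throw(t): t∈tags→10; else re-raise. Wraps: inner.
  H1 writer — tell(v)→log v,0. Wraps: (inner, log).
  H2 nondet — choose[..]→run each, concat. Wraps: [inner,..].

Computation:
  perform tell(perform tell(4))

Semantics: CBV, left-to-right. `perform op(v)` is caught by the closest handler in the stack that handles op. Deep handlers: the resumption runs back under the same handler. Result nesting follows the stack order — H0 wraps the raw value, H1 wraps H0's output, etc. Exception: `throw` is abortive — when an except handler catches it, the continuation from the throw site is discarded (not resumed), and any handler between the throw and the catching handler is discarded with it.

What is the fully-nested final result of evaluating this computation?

Working:
tell(4) @ H1 ⇒ log+=4
tell(0) @ H1 ⇒ log+=0
H0 returns 0
H1 returns (0, (4, 0))
H2 returns [(0, (4, 0))]
= [(0, (4, 0))]

Answer: [(0, (4, 0))]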